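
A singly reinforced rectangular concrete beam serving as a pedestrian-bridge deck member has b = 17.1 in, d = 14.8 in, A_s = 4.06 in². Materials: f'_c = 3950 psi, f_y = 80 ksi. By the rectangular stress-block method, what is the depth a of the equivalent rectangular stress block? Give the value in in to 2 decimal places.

a ≈ 5.66 in

T = A_s f_y = 4.06 × 80 = 324.8 kips.
a = T/(0.85 f'_c b) = 324.8/(0.85 × 3.95 × 17.1) = 5.66 in.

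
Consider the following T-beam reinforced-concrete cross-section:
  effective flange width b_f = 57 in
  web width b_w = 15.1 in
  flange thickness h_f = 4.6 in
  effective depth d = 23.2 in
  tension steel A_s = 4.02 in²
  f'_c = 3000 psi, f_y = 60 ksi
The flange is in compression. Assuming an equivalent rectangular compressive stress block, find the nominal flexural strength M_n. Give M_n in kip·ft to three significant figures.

Tension: T = A_s f_y = 4.02 × 60 = 241.2 kips.
Try a within the flange: a = T/(0.85 f'_c b_f) = 241.2/(0.85 × 3 × 57) = 1.659 in.
Since a = 1.659 ≤ h_f = 4.6 in, the stress block lies entirely in the flange; analyse as a rectangular beam of width b_f.
M_n = T(d − a/2) = 241.2 × (23.2 − 0.8295) = 5395.8 kip·in.
M_n = 5395.8/12 = 449.65 kip·ft.

M_n ≈ 450 kip·ft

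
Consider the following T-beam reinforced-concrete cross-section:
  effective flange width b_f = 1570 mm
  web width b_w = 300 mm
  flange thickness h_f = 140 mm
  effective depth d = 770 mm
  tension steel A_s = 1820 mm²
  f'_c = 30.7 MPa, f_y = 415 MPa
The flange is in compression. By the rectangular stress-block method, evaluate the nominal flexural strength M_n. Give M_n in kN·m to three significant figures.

M_n ≈ 575 kN·m

Tension: T = A_s f_y = 1820 × 415 = 755300 N.
Try a within the flange: a = T/(0.85 f'_c b_f) = 755300/(0.85 × 30.7 × 1570) = 18.44 mm.
Since a = 18.44 ≤ h_f = 140 mm, the stress block lies entirely in the flange; analyse as a rectangular beam of width b_f.
M_n = T(d − a/2) = 755300 × (770 − 9.22) = 574.62 × 10⁶ N·mm.
M_n = 574.62 kN·m.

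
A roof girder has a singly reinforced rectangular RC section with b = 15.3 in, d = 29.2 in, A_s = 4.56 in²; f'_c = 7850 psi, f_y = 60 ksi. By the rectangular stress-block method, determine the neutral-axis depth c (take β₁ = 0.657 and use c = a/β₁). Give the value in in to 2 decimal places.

c ≈ 4.08 in

T = A_s f_y = 4.56 × 60 = 273.6 kips.
a = T/(0.85 f'_c b) = 273.6/(0.85 × 7.85 × 15.3) = 2.6800 in.
With β₁ = 0.657, c = a/β₁ = 2.6800/0.657 = 4.08 in.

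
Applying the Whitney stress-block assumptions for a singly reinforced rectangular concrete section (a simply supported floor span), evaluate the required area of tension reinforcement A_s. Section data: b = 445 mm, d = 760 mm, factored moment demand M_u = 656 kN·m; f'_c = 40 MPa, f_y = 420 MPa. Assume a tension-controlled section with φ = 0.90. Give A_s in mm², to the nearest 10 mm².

M_n = M_u/φ = 656/0.90 = 728.889 kN·m.
With M_n = 0.85 f'_c a b (d − a/2), solve the quadratic for a:
a = d − √(d² − 2M_n/(0.85 f'_c b)) = 760 − √(760² − 2 × 728.889×10⁶/(0.85 × 40 × 445)) = 66.28 mm.
A_s = 0.85 f'_c a b / f_y = 0.85 × 40 × 66.28 × 445 / 420 = 2387.7 mm².

A_s ≈ 2390 mm²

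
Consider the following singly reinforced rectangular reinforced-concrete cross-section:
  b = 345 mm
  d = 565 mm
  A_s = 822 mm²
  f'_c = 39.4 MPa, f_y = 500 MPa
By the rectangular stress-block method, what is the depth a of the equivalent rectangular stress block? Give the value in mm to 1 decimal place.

T = A_s f_y = 822 × 500 = 411000 N = 411 kN.
Setting C = 0.85 f'_c a b equal to T: a = 411000/(0.85 × 39.4 × 345) = 35.6 mm.

a ≈ 35.6 mm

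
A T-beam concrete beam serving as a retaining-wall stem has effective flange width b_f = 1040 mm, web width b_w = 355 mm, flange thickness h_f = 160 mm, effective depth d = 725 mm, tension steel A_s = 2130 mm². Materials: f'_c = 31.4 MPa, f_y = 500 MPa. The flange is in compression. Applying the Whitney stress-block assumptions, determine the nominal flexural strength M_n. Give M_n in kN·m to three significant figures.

M_n ≈ 752 kN·m

Tension: T = A_s f_y = 2130 × 500 = 1065000 N.
Try a within the flange: a = T/(0.85 f'_c b_f) = 1065000/(0.85 × 31.4 × 1040) = 38.37 mm.
Since a = 38.37 ≤ h_f = 160 mm, the stress block lies entirely in the flange; analyse as a rectangular beam of width b_f.
M_n = T(d − a/2) = 1065000 × (725 − 19.185) = 751.69 × 10⁶ N·mm.
M_n = 751.69 kN·m.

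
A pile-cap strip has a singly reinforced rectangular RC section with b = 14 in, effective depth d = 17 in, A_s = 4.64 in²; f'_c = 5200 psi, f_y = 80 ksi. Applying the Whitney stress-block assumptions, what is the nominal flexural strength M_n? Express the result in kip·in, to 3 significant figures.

M_n ≈ 5200 kip·in

T = A_s f_y = 4.64 × 80 = 371.2 kips.
a = T/(0.85 f'_c b) = 371.2/(0.85 × 5.2 × 14) = 5.999 in.
M_n = T(d − a/2) = 371.2 × (17 − 2.9995) = 5197.0 kip·in.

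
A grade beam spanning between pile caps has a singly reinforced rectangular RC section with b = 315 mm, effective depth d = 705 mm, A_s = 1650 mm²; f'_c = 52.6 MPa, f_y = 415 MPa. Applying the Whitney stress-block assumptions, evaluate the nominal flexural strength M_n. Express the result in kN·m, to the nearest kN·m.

M_n ≈ 466 kN·m

T = A_s f_y = 1650 × 415 = 684750 N = 684.75 kN.
From C = T: a = T/(0.85 f'_c b) = 684750/(0.85 × 52.6 × 315) = 48.62 mm.
M_n = T(d − a/2) = 684.75 kN × (705 − 24.31) mm = 466.10 kN·m.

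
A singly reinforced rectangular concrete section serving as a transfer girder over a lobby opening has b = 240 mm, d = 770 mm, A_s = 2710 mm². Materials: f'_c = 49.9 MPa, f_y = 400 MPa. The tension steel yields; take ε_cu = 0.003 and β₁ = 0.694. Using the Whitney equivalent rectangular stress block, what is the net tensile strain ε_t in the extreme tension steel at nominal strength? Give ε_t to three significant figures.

ε_t ≈ 0.0121

a = A_s f_y/(0.85 f'_c b) = 106.49 mm.
β₁ = 0.694, so c = a/β₁ = 106.49/0.694 = 153.44 mm.
From the linear strain diagram with ε_cu = 0.003: ε_t = 0.003 (d − c)/c = 0.003 × (770 − 153.44)/153.44 = 0.0121.
Since ε_t ≥ 0.005, the section is tension-controlled.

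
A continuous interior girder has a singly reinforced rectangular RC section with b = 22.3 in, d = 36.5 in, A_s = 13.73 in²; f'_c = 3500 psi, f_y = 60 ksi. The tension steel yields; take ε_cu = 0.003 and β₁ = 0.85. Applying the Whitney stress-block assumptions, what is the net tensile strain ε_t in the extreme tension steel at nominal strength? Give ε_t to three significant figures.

a = A_s f_y/(0.85 f'_c b) = 12.417 in.
β₁ = 0.85, so c = a/β₁ = 12.417/0.85 = 14.608 in.
From the linear strain diagram with ε_cu = 0.003: ε_t = 0.003 (d − c)/c = 0.003 × (36.5 − 14.608)/14.608 = 0.00450.
ε_t is between 0.004 and 0.005 — transition zone.

ε_t ≈ 0.00450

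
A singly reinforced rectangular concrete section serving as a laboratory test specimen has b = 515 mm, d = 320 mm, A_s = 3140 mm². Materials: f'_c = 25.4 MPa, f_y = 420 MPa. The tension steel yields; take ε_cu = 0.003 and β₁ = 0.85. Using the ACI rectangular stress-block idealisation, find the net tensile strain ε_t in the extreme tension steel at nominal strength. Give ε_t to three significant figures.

a = A_s f_y/(0.85 f'_c b) = 118.61 mm.
β₁ = 0.85, so c = a/β₁ = 118.61/0.85 = 139.54 mm.
From the linear strain diagram with ε_cu = 0.003: ε_t = 0.003 (d − c)/c = 0.003 × (320 − 139.54)/139.54 = 0.00388.
ε_t < 0.004 — the section is over-reinforced for flexure under ACI limits.

ε_t ≈ 0.00388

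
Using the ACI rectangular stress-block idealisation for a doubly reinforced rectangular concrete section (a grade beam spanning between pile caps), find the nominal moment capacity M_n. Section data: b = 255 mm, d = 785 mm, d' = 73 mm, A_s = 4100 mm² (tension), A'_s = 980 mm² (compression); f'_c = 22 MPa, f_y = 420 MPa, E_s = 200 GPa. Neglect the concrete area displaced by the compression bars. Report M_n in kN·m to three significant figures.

Assume both tension and compression steel yield.
Net tension couple steel: A_s − A'_s = 3120 mm².
a = (A_s − A'_s) f_y / (0.85 f'_c b) = 1310400/(0.85 × 22 × 255) = 274.80 mm.
c = a/β₁ = 274.80/0.85 = 323.29 mm; ε'_s = 0.003(c − d')/c = 0.0023 ≥ f_y/E_s = 0.0021, so compression steel does yield.
M_n = (A_s − A'_s) f_y (d − a/2) + A'_s f_y (d − d') = [1310400 × (785 − 137.4) + 411600 × (785 − 73)] × 10⁻⁶ = 848.62 + 293.06 = 1141.68 kN·m.

M_n ≈ 1140 kN·m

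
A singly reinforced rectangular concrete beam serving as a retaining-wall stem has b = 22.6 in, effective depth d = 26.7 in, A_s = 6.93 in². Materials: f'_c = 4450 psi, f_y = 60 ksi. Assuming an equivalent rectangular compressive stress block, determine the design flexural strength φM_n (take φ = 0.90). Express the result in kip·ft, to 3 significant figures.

T = A_s f_y = 6.93 × 60 = 415.8 kips.
a = T/(0.85 f'_c b) = 415.8/(0.85 × 4.45 × 22.6) = 4.864 in.
M_n = T(d − a/2) = 415.8 × (26.7 − 2.432) = 10090.6 kip·in = 10090.6/12 = 840.88 kip·ft.
φM_n = 0.90 × 840.88 = 756.79 kip·ft.

φM_n ≈ 757 kip·ft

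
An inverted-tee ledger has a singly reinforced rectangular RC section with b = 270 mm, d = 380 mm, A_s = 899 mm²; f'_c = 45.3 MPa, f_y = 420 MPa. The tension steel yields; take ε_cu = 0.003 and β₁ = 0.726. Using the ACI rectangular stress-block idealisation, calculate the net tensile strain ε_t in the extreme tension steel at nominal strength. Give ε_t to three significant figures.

ε_t ≈ 0.0198

a = A_s f_y/(0.85 f'_c b) = 36.32 mm.
β₁ = 0.726, so c = a/β₁ = 36.32/0.726 = 50.03 mm.
From the linear strain diagram with ε_cu = 0.003: ε_t = 0.003 (d − c)/c = 0.003 × (380 − 50.03)/50.03 = 0.0198.
Since ε_t ≥ 0.005, the section is tension-controlled.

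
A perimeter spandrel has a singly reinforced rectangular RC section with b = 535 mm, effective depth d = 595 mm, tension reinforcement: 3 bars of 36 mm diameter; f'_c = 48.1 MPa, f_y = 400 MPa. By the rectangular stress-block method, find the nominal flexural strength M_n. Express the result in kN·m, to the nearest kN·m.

M_n ≈ 693 kN·m

A_s = 3 × 1018 = 3054 mm².
T = A_s f_y = 3054 × 400 = 1221600 N = 1221.6 kN.
From C = T: a = T/(0.85 f'_c b) = 1221600/(0.85 × 48.1 × 535) = 55.85 mm.
M_n = T(d − a/2) = 1221.6 kN × (595 − 27.925) mm = 692.74 kN·m.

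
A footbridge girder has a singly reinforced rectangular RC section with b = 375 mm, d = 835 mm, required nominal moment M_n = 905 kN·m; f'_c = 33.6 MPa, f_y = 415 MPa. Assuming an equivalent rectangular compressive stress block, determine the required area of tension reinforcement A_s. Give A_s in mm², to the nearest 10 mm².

With M_n = 0.85 f'_c a b (d − a/2), solve the quadratic for a:
a = d − √(d² − 2M_n/(0.85 f'_c b)) = 835 − √(835² − 2 × 905×10⁶/(0.85 × 33.6 × 375)) = 108.21 mm.
A_s = 0.85 f'_c a b / f_y = 0.85 × 33.6 × 108.21 × 375 / 415 = 2792.6 mm².

A_s ≈ 2790 mm²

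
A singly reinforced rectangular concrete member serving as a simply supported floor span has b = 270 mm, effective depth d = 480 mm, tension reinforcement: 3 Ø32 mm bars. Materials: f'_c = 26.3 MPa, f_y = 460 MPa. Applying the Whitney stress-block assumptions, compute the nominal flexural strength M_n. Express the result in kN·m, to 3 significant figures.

M_n ≈ 431 kN·m

A_s = 3 × 804 = 2412 mm².
T = A_s f_y = 2412 × 460 = 1109520 N = 1109.52 kN.
From C = T: a = T/(0.85 f'_c b) = 1109520/(0.85 × 26.3 × 270) = 183.82 mm.
M_n = T(d − a/2) = 1109.52 kN × (480 − 91.91) mm = 430.59 kN·m.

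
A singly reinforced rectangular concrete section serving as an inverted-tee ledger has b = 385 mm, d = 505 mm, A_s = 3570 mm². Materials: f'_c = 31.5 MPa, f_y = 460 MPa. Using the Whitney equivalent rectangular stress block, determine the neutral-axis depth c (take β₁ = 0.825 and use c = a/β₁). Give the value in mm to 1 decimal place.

T = A_s f_y = 3570 × 460 = 1642200 N = 1642.2 kN.
Setting C = 0.85 f'_c a b equal to T: a = 1642200/(0.85 × 31.5 × 385) = 159.307 mm.
With β₁ = 0.825, c = a/β₁ = 159.307/0.825 = 193.1 mm.

c ≈ 193.1 mm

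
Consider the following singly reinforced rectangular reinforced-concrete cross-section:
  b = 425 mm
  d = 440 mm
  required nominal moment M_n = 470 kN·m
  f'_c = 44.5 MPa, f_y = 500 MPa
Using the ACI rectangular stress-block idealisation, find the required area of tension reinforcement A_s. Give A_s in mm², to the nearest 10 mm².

A_s ≈ 2330 mm²

With M_n = 0.85 f'_c a b (d − a/2), solve the quadratic for a:
a = d − √(d² − 2M_n/(0.85 f'_c b)) = 440 − √(440² − 2 × 470×10⁶/(0.85 × 44.5 × 425)) = 72.40 mm.
A_s = 0.85 f'_c a b / f_y = 0.85 × 44.5 × 72.40 × 425 / 500 = 2327.8 mm².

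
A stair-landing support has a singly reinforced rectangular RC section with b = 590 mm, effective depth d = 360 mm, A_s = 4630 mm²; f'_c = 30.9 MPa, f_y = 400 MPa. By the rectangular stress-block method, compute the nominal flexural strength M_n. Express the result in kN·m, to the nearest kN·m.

M_n ≈ 556 kN·m

T = A_s f_y = 4630 × 400 = 1852000 N = 1852 kN.
From C = T: a = T/(0.85 f'_c b) = 1852000/(0.85 × 30.9 × 590) = 119.51 mm.
M_n = T(d − a/2) = 1852 kN × (360 − 59.755) mm = 556.05 kN·m.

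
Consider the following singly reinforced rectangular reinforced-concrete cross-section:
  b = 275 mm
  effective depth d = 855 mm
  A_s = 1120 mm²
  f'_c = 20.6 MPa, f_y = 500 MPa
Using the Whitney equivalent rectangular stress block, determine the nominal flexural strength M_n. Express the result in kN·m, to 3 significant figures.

T = A_s f_y = 1120 × 500 = 560000 N = 560 kN.
From C = T: a = T/(0.85 f'_c b) = 560000/(0.85 × 20.6 × 275) = 116.30 mm.
M_n = T(d − a/2) = 560 kN × (855 − 58.15) mm = 446.24 kN·m.

M_n ≈ 446 kN·m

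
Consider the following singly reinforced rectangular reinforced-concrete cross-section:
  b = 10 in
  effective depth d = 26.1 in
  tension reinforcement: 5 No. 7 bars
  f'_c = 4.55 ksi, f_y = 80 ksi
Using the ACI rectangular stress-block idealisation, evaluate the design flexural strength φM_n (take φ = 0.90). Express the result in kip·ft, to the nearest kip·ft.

φM_n ≈ 414 kip·ft

A_s = 5 × 0.6 = 3 in².
T = A_s f_y = 3 × 80 = 240 kips.
a = T/(0.85 f'_c b) = 240/(0.85 × 4.55 × 10) = 6.206 in.
M_n = T(d − a/2) = 240 × (26.1 − 3.103) = 5519.3 kip·in = 5519.3/12 = 459.94 kip·ft.
φM_n = 0.90 × 459.94 = 413.95 kip·ft.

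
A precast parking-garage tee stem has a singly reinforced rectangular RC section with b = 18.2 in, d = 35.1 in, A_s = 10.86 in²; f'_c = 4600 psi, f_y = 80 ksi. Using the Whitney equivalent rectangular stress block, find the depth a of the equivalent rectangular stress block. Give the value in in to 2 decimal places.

T = A_s f_y = 10.86 × 80 = 868.8 kips.
a = T/(0.85 f'_c b) = 868.8/(0.85 × 4.6 × 18.2) = 12.21 in.

a ≈ 12.21 in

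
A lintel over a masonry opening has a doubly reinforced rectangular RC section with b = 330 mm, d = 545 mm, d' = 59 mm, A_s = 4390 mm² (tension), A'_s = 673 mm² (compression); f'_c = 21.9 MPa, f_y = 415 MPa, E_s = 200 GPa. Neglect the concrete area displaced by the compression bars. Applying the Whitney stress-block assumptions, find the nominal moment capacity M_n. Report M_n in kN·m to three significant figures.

M_n ≈ 783 kN·m

Assume both tension and compression steel yield.
Net tension couple steel: A_s − A'_s = 3717 mm².
a = (A_s − A'_s) f_y / (0.85 f'_c b) = 1542555/(0.85 × 21.9 × 330) = 251.11 mm.
c = a/β₁ = 251.11/0.85 = 295.42 mm; ε'_s = 0.003(c − d')/c = 0.0024 ≥ f_y/E_s = 0.0021, so compression steel does yield.
M_n = (A_s − A'_s) f_y (d − a/2) + A'_s f_y (d − d') = [1542555 × (545 − 125.555) + 279295 × (545 − 59)] × 10⁻⁶ = 647.02 + 135.74 = 782.76 kN·m.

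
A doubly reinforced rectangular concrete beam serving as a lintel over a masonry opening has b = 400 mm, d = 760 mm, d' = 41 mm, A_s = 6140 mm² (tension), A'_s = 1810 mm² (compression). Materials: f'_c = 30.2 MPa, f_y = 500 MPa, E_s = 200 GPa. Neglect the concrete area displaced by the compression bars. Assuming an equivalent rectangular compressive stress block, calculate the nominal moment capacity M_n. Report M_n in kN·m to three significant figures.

M_n ≈ 2070 kN·m

Assume both tension and compression steel yield.
Net tension couple steel: A_s − A'_s = 4330 mm².
a = (A_s − A'_s) f_y / (0.85 f'_c b) = 2165000/(0.85 × 30.2 × 400) = 210.85 mm.
c = a/β₁ = 210.85/0.834 = 252.82 mm; ε'_s = 0.003(c − d')/c = 0.0025 ≥ f_y/E_s = 0.0025, so compression steel does yield.
M_n = (A_s − A'_s) f_y (d − a/2) + A'_s f_y (d − d') = [2165000 × (760 − 105.425) + 905000 × (760 − 41)] × 10⁻⁶ = 1417.15 + 650.70 = 2067.85 kN·m.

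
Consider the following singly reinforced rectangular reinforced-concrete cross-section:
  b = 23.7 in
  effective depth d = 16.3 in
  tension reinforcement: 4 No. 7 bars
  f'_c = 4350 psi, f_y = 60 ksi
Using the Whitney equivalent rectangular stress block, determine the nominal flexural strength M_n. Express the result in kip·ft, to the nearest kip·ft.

M_n ≈ 186 kip·ft

A_s = 4 × 0.6 = 2.4 in².
T = A_s f_y = 2.4 × 60 = 144 kips.
a = T/(0.85 f'_c b) = 144/(0.85 × 4.35 × 23.7) = 1.643 in.
M_n = T(d − a/2) = 144 × (16.3 − 0.8215) = 2228.9 kip·in = 2228.9/12 = 185.74 kip·ft.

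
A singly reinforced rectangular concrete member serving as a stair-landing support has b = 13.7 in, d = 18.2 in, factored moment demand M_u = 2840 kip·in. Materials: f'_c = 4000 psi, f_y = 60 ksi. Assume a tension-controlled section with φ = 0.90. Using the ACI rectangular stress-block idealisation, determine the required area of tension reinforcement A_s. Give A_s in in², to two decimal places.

A_s ≈ 3.27 in²

M_n = M_u/φ = 2840/0.90 = 3155.56 kip·in.
From M_n = 0.85 f'_c a b (d − a/2):
a = d − √(d² − 2M_n/(0.85 f'_c b)) = 18.2 − √(18.2² − 2 × 3155.56/(0.85 × 4 × 13.7)) = 4.209 in.
A_s = 0.85 f'_c a b / f_y = 0.85 × 4 × 4.209 × 13.7 / 60 = 3.268 in².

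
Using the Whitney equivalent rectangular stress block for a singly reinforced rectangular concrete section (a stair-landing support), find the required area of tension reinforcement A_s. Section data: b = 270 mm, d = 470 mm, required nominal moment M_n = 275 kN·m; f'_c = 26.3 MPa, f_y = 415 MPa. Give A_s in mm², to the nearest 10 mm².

A_s ≈ 1600 mm²

With M_n = 0.85 f'_c a b (d − a/2), solve the quadratic for a:
a = d − √(d² − 2M_n/(0.85 f'_c b)) = 470 − √(470² − 2 × 275×10⁶/(0.85 × 26.3 × 270)) = 109.75 mm.
A_s = 0.85 f'_c a b / f_y = 0.85 × 26.3 × 109.75 × 270 / 415 = 1596.2 mm².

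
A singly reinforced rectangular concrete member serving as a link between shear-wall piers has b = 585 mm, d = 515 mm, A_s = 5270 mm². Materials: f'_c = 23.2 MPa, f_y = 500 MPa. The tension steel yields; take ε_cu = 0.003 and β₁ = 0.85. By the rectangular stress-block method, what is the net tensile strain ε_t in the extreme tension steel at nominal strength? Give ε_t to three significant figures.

ε_t ≈ 0.00275

a = A_s f_y/(0.85 f'_c b) = 228.41 mm.
β₁ = 0.85, so c = a/β₁ = 228.41/0.85 = 268.72 mm.
From the linear strain diagram with ε_cu = 0.003: ε_t = 0.003 (d − c)/c = 0.003 × (515 − 268.72)/268.72 = 0.00275.
ε_t < 0.004 — the section is over-reinforced for flexure under ACI limits.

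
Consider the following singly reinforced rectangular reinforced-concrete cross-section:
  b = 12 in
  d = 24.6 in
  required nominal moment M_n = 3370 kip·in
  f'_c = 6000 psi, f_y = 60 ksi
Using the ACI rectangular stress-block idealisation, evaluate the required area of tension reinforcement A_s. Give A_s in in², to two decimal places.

From M_n = 0.85 f'_c a b (d − a/2):
a = d − √(d² − 2M_n/(0.85 f'_c b)) = 24.6 − √(24.6² − 2 × 3370/(0.85 × 6 × 12)) = 2.351 in.
A_s = 0.85 f'_c a b / f_y = 0.85 × 6 × 2.351 × 12 / 60 = 2.398 in².

A_s ≈ 2.40 in²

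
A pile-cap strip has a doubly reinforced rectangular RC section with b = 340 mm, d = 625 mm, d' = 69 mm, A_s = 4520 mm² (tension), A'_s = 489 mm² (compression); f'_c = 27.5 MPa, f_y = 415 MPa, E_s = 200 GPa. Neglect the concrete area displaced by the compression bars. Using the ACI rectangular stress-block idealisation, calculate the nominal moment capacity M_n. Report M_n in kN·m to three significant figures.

Assume both tension and compression steel yield.
Net tension couple steel: A_s − A'_s = 4031 mm².
a = (A_s − A'_s) f_y / (0.85 f'_c b) = 1672865/(0.85 × 27.5 × 340) = 210.49 mm.
c = a/β₁ = 210.49/0.85 = 247.64 mm; ε'_s = 0.003(c − d')/c = 0.0022 ≥ f_y/E_s = 0.0021, so compression steel does yield.
M_n = (A_s − A'_s) f_y (d − a/2) + A'_s f_y (d − d') = [1672865 × (625 − 105.245) + 202935 × (625 − 69)] × 10⁻⁶ = 869.48 + 112.83 = 982.31 kN·m.

M_n ≈ 982 kN·m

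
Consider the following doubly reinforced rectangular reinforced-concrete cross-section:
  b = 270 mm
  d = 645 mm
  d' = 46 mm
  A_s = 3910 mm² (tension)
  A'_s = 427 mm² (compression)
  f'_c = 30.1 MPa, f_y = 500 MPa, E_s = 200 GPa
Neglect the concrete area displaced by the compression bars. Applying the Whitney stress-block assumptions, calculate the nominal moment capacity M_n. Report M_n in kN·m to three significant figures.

M_n ≈ 1030 kN·m

Assume both tension and compression steel yield.
Net tension couple steel: A_s − A'_s = 3483 mm².
a = (A_s − A'_s) f_y / (0.85 f'_c b) = 1741500/(0.85 × 30.1 × 270) = 252.10 mm.
c = a/β₁ = 252.10/0.835 = 301.92 mm; ε'_s = 0.003(c − d')/c = 0.0025 ≥ f_y/E_s = 0.0025, so compression steel does yield.
M_n = (A_s − A'_s) f_y (d − a/2) + A'_s f_y (d − d') = [1741500 × (645 − 126.05) + 213500 × (645 − 46)] × 10⁻⁶ = 903.75 + 127.89 = 1031.64 kN·m.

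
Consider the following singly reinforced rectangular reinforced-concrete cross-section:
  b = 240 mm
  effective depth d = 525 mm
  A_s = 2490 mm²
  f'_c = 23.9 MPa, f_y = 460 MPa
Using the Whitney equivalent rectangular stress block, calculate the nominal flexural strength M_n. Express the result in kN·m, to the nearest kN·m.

T = A_s f_y = 2490 × 460 = 1145400 N = 1145.4 kN.
From C = T: a = T/(0.85 f'_c b) = 1145400/(0.85 × 23.9 × 240) = 234.92 mm.
M_n = T(d − a/2) = 1145.4 kN × (525 − 117.46) mm = 466.80 kN·m.

M_n ≈ 467 kN·m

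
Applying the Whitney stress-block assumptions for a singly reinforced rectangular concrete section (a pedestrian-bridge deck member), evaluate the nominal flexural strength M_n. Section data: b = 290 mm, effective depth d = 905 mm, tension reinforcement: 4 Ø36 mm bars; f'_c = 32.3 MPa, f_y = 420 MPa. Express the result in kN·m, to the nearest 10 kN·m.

A_s = 4 × 1018 = 4072 mm².
T = A_s f_y = 4072 × 420 = 1710240 N = 1710.24 kN.
From C = T: a = T/(0.85 f'_c b) = 1710240/(0.85 × 32.3 × 290) = 214.80 mm.
M_n = T(d − a/2) = 1710.24 kN × (905 − 107.4) mm = 1364.09 kN·m.

M_n ≈ 1360 kN·m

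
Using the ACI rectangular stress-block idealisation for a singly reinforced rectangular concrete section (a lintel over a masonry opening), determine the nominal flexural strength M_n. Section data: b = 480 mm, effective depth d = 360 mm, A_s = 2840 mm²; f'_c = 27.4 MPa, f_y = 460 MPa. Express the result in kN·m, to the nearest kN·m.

T = A_s f_y = 2840 × 460 = 1306400 N = 1306.4 kN.
From C = T: a = T/(0.85 f'_c b) = 1306400/(0.85 × 27.4 × 480) = 116.86 mm.
M_n = T(d − a/2) = 1306.4 kN × (360 − 58.43) mm = 393.97 kN·m.

M_n ≈ 394 kN·m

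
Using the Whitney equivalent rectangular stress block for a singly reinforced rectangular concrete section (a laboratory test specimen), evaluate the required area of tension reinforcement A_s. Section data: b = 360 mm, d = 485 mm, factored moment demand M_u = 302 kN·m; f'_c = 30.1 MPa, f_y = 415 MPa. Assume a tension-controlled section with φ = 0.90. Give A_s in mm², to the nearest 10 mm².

M_n = M_u/φ = 302/0.90 = 335.556 kN·m.
With M_n = 0.85 f'_c a b (d − a/2), solve the quadratic for a:
a = d − √(d² − 2M_n/(0.85 f'_c b)) = 485 − √(485² − 2 × 335.556×10⁶/(0.85 × 30.1 × 360)) = 82.06 mm.
A_s = 0.85 f'_c a b / f_y = 0.85 × 30.1 × 82.06 × 360 / 415 = 1821.3 mm².

A_s ≈ 1820 mm²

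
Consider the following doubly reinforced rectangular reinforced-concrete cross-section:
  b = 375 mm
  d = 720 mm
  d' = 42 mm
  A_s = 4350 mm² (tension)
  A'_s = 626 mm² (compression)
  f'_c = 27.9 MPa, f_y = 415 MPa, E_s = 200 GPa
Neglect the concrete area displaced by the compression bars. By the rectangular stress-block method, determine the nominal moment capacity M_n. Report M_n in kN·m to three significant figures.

M_n ≈ 1150 kN·m

Assume both tension and compression steel yield.
Net tension couple steel: A_s − A'_s = 3724 mm².
a = (A_s − A'_s) f_y / (0.85 f'_c b) = 1545460/(0.85 × 27.9 × 375) = 173.78 mm.
c = a/β₁ = 173.78/0.85 = 204.45 mm; ε'_s = 0.003(c − d')/c = 0.0024 ≥ f_y/E_s = 0.0021, so compression steel does yield.
M_n = (A_s − A'_s) f_y (d − a/2) + A'_s f_y (d − d') = [1545460 × (720 − 86.89) + 259790 × (720 − 42)] × 10⁻⁶ = 978.45 + 176.14 = 1154.59 kN·m.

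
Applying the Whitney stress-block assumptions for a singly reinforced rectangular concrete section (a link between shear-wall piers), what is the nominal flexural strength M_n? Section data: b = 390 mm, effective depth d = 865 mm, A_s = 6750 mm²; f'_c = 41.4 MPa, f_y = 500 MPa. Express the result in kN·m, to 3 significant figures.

M_n ≈ 2500 kN·m

T = A_s f_y = 6750 × 500 = 3375000 N = 3375 kN.
From C = T: a = T/(0.85 f'_c b) = 3375000/(0.85 × 41.4 × 390) = 245.92 mm.
M_n = T(d − a/2) = 3375 kN × (865 − 122.96) mm = 2504.39 kN·m.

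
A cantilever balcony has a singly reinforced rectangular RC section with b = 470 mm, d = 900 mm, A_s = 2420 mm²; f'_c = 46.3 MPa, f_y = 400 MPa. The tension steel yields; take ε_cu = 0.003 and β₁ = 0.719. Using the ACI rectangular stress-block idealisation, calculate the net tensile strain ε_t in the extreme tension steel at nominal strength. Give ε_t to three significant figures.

a = A_s f_y/(0.85 f'_c b) = 52.33 mm.
β₁ = 0.719, so c = a/β₁ = 52.33/0.719 = 72.78 mm.
From the linear strain diagram with ε_cu = 0.003: ε_t = 0.003 (d − c)/c = 0.003 × (900 − 72.78)/72.78 = 0.0341.
Since ε_t ≥ 0.005, the section is tension-controlled.

ε_t ≈ 0.0341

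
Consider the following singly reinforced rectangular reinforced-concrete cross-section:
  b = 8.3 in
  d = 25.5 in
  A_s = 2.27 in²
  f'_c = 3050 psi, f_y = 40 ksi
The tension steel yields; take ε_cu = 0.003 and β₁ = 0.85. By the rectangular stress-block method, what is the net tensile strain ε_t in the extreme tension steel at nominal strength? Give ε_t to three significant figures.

ε_t ≈ 0.0124

a = A_s f_y/(0.85 f'_c b) = 4.220 in.
β₁ = 0.85, so c = a/β₁ = 4.220/0.85 = 4.965 in.
From the linear strain diagram with ε_cu = 0.003: ε_t = 0.003 (d − c)/c = 0.003 × (25.5 − 4.965)/4.965 = 0.0124.
Since ε_t ≥ 0.005, the section is tension-controlled.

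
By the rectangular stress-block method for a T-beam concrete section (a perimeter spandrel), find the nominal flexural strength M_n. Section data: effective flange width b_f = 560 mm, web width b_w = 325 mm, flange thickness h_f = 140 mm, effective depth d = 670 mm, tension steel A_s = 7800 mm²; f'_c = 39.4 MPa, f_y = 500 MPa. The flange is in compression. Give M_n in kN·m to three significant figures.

M_n ≈ 2180 kN·m

Tension: T = A_s f_y = 7800 × 500 = 3900000 N.
Try a within the flange: a = T/(0.85 f'_c b_f) = 3900000/(0.85 × 39.4 × 560) = 207.95 mm.
a = 207.95 > h_f = 140 mm: the block extends into the web. Split into flange-overhang and web parts.
C_f = 0.85 f'_c (b_f − b_w) h_f = 0.85 × 39.4 × (560 − 325) × 140 = 1101821 N.
Remaining web compression depth: a_w = (T − C_f)/(0.85 f'_c b_w) = (3900000 − 1101821)/(0.85 × 39.4 × 325) = 257.09 mm.
M_n = C_f(d − h_f/2) + (T − C_f)(d − a_w/2) = 1101821 × (670 − 70) + 2798179 × (670 − 128.545) = 661.09 + 1515.09 = 2176.18 × 10⁶ N·mm.
M_n = 2176.18 kN·m.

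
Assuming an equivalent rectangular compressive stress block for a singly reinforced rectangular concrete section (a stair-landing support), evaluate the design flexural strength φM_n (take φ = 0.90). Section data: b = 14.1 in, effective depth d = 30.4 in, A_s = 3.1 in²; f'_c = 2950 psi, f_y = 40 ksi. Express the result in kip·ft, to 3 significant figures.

T = A_s f_y = 3.1 × 40 = 124 kips.
a = T/(0.85 f'_c b) = 124/(0.85 × 2.95 × 14.1) = 3.507 in.
M_n = T(d − a/2) = 124 × (30.4 − 1.7535) = 3552.2 kip·in = 3552.2/12 = 296.02 kip·ft.
φM_n = 0.90 × 296.02 = 266.42 kip·ft.

φM_n ≈ 266 kip·ft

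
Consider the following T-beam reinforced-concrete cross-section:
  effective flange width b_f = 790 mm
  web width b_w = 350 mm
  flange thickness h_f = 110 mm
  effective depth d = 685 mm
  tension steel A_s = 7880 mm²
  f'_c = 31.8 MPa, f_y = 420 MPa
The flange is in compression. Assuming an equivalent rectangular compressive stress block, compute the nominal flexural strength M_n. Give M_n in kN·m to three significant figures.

M_n ≈ 1980 kN·m

Tension: T = A_s f_y = 7880 × 420 = 3309600 N.
Try a within the flange: a = T/(0.85 f'_c b_f) = 3309600/(0.85 × 31.8 × 790) = 154.99 mm.
a = 154.99 > h_f = 110 mm: the block extends into the web. Split into flange-overhang and web parts.
C_f = 0.85 f'_c (b_f − b_w) h_f = 0.85 × 31.8 × (790 − 350) × 110 = 1308252 N.
Remaining web compression depth: a_w = (T − C_f)/(0.85 f'_c b_w) = (3309600 − 1308252)/(0.85 × 31.8 × 350) = 211.55 mm.
M_n = C_f(d − h_f/2) + (T − C_f)(d − a_w/2) = 1308252 × (685 − 55) + 2001348 × (685 − 105.775) = 824.20 + 1159.23 = 1983.43 × 10⁶ N·mm.
M_n = 1983.43 kN·m.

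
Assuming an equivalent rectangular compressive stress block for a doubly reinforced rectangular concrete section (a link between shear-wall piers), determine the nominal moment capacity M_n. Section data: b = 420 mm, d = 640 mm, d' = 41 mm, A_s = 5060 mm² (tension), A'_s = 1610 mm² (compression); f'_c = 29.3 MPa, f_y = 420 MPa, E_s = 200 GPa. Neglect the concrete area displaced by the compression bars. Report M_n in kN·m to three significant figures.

Assume both tension and compression steel yield.
Net tension couple steel: A_s − A'_s = 3450 mm².
a = (A_s − A'_s) f_y / (0.85 f'_c b) = 1449000/(0.85 × 29.3 × 420) = 138.53 mm.
c = a/β₁ = 138.53/0.841 = 164.72 mm; ε'_s = 0.003(c − d')/c = 0.0023 ≥ f_y/E_s = 0.0021, so compression steel does yield.
M_n = (A_s − A'_s) f_y (d − a/2) + A'_s f_y (d − d') = [1449000 × (640 − 69.265) + 676200 × (640 − 41)] × 10⁻⁶ = 827.00 + 405.04 = 1232.04 kN·m.

M_n ≈ 1230 kN·m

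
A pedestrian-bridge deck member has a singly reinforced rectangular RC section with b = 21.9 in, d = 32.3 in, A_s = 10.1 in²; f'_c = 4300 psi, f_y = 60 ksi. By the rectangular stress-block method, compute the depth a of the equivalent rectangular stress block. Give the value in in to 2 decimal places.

T = A_s f_y = 10.1 × 60 = 606 kips.
a = T/(0.85 f'_c b) = 606/(0.85 × 4.3 × 21.9) = 7.57 in.

a ≈ 7.57 in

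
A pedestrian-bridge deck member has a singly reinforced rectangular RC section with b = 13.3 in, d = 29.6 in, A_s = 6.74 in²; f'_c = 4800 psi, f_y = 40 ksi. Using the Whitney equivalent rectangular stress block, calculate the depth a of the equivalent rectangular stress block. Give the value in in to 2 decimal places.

a ≈ 4.97 in

T = A_s f_y = 6.74 × 40 = 269.6 kips.
a = T/(0.85 f'_c b) = 269.6/(0.85 × 4.8 × 13.3) = 4.97 in.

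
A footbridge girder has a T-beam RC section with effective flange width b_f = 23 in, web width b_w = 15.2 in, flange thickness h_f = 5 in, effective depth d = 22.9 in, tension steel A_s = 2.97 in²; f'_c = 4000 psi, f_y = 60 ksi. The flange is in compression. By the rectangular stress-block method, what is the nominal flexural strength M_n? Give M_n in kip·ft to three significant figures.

M_n ≈ 323 kip·ft

Tension: T = A_s f_y = 2.97 × 60 = 178.2 kips.
Try a within the flange: a = T/(0.85 f'_c b_f) = 178.2/(0.85 × 4 × 23) = 2.279 in.
Since a = 2.279 ≤ h_f = 5 in, the stress block lies entirely in the flange; analyse as a rectangular beam of width b_f.
M_n = T(d − a/2) = 178.2 × (22.9 − 1.1395) = 3877.7 kip·in.
M_n = 3877.7/12 = 323.14 kip·ft.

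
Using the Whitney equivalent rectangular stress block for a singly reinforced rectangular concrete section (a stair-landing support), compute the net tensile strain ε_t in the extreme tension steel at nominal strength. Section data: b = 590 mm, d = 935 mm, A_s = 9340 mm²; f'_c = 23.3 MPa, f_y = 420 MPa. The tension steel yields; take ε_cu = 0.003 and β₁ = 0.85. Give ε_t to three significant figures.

ε_t ≈ 0.00410

a = A_s f_y/(0.85 f'_c b) = 335.71 mm.
β₁ = 0.85, so c = a/β₁ = 335.71/0.85 = 394.95 mm.
From the linear strain diagram with ε_cu = 0.003: ε_t = 0.003 (d − c)/c = 0.003 × (935 − 394.95)/394.95 = 0.00410.
ε_t is between 0.004 and 0.005 — transition zone.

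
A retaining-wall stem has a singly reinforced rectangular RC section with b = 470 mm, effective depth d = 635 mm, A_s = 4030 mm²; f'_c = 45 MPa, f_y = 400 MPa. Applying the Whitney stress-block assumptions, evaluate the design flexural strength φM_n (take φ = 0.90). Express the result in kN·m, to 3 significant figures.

T = A_s f_y = 4030 × 400 = 1612000 N = 1612 kN.
From C = T: a = T/(0.85 f'_c b) = 1612000/(0.85 × 45 × 470) = 89.67 mm.
M_n = T(d − a/2) = 1612 kN × (635 − 44.835) mm = 951.35 kN·m.
φM_n = 0.90 × 951.35 = 856.22 kN·m.

φM_n ≈ 856 kN·m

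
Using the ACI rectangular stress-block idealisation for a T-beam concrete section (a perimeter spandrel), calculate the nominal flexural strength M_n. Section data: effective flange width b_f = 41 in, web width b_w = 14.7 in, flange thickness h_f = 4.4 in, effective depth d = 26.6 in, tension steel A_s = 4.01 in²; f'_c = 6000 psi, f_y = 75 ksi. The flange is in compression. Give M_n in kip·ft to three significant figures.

M_n ≈ 649 kip·ft

Tension: T = A_s f_y = 4.01 × 75 = 300.75 kips.
Try a within the flange: a = T/(0.85 f'_c b_f) = 300.75/(0.85 × 6 × 41) = 1.438 in.
Since a = 1.438 ≤ h_f = 4.4 in, the stress block lies entirely in the flange; analyse as a rectangular beam of width b_f.
M_n = T(d − a/2) = 300.75 × (26.6 − 0.719) = 7783.7 kip·in.
M_n = 7783.7/12 = 648.64 kip·ft.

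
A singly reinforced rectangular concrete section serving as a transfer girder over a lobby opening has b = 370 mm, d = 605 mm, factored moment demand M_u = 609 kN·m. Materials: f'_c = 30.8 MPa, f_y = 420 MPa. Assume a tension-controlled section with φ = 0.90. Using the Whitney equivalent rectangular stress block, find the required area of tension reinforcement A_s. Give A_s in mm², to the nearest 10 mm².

A_s ≈ 2980 mm²

M_n = M_u/φ = 609/0.90 = 676.667 kN·m.
With M_n = 0.85 f'_c a b (d − a/2), solve the quadratic for a:
a = d − √(d² − 2M_n/(0.85 f'_c b)) = 605 − √(605² − 2 × 676.667×10⁶/(0.85 × 30.8 × 370)) = 129.28 mm.
A_s = 0.85 f'_c a b / f_y = 0.85 × 30.8 × 129.28 × 370 / 420 = 2981.6 mm².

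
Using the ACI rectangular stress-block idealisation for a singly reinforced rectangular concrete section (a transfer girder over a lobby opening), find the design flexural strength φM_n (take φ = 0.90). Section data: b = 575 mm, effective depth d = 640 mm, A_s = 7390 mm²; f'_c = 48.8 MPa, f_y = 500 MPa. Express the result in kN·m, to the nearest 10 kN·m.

φM_n ≈ 1870 kN·m

T = A_s f_y = 7390 × 500 = 3695000 N = 3695 kN.
From C = T: a = T/(0.85 f'_c b) = 3695000/(0.85 × 48.8 × 575) = 154.92 mm.
M_n = T(d − a/2) = 3695 kN × (640 − 77.46) mm = 2078.59 kN·m.
φM_n = 0.90 × 2078.59 = 1870.73 kN·m.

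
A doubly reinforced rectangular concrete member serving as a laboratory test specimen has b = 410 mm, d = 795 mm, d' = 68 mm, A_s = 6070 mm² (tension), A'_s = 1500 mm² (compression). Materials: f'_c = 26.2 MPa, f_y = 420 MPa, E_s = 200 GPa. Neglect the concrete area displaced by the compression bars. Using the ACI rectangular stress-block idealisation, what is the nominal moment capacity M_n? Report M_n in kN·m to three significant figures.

Assume both tension and compression steel yield.
Net tension couple steel: A_s − A'_s = 4570 mm².
a = (A_s − A'_s) f_y / (0.85 f'_c b) = 1919400/(0.85 × 26.2 × 410) = 210.21 mm.
c = a/β₁ = 210.21/0.85 = 247.31 mm; ε'_s = 0.003(c − d')/c = 0.0022 ≥ f_y/E_s = 0.0021, so compression steel does yield.
M_n = (A_s − A'_s) f_y (d − a/2) + A'_s f_y (d − d') = [1919400 × (795 − 105.105) + 630000 × (795 − 68)] × 10⁻⁶ = 1324.18 + 458.01 = 1782.19 kN·m.

M_n ≈ 1780 kN·m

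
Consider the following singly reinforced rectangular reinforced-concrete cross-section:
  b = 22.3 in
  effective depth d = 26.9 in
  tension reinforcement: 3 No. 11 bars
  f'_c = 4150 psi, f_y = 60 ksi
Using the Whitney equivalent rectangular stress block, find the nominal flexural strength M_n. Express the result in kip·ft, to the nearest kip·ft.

A_s = 3 × 1.56 = 4.68 in².
T = A_s f_y = 4.68 × 60 = 280.8 kips.
a = T/(0.85 f'_c b) = 280.8/(0.85 × 4.15 × 22.3) = 3.570 in.
M_n = T(d − a/2) = 280.8 × (26.9 − 1.785) = 7052.3 kip·in = 7052.3/12 = 587.69 kip·ft.

M_n ≈ 588 kip·ft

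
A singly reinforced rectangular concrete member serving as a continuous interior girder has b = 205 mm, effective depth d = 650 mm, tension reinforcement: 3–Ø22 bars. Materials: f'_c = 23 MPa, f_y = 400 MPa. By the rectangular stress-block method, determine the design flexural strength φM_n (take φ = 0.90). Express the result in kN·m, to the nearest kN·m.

A_s = 3 × 380 = 1140 mm².
T = A_s f_y = 1140 × 400 = 456000 N = 456 kN.
From C = T: a = T/(0.85 f'_c b) = 456000/(0.85 × 23 × 205) = 113.78 mm.
M_n = T(d − a/2) = 456 kN × (650 − 56.89) mm = 270.46 kN·m.
φM_n = 0.90 × 270.46 = 243.41 kN·m.

φM_n ≈ 243 kN·m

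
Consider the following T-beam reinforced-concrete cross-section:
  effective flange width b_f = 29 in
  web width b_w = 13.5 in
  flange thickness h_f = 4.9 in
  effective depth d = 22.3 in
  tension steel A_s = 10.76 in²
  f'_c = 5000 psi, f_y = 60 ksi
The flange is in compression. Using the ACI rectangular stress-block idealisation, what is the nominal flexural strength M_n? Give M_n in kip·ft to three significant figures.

Tension: T = A_s f_y = 10.76 × 60 = 645.6 kips.
Try a within the flange: a = T/(0.85 f'_c b_f) = 645.6/(0.85 × 5 × 29) = 5.238 in.
a = 5.238 > h_f = 4.9 in: the block extends into the web. Split into flange-overhang and web parts.
C_f = 0.85 f'_c (b_f − b_w) h_f = 0.85 × 5 × (29 − 13.5) × 4.9 = 322.8 kips.
Remaining web compression depth: a_w = (T − C_f)/(0.85 f'_c b_w) = (645.6 − 322.8)/(0.85 × 5 × 13.5) = 5.626 in.
M_n = C_f(d − h_f/2) + (T − C_f)(d − a_w/2) = 322.8 × (22.3 − 2.45) + 322.8 × (22.3 − 2.813) = 6407.6 + 6290.4 = 12698.0 kip·in.
M_n = 12698.0/12 = 1058.17 kip·ft.

M_n ≈ 1060 kip·ft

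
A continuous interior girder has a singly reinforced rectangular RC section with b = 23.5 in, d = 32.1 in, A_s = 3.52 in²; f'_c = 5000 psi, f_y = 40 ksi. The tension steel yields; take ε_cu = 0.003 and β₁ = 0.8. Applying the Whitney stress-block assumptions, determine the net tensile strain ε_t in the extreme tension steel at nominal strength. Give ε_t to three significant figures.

ε_t ≈ 0.0516

a = A_s f_y/(0.85 f'_c b) = 1.410 in.
β₁ = 0.8, so c = a/β₁ = 1.410/0.8 = 1.763 in.
From the linear strain diagram with ε_cu = 0.003: ε_t = 0.003 (d − c)/c = 0.003 × (32.1 − 1.763)/1.763 = 0.0516.
Since ε_t ≥ 0.005, the section is tension-controlled.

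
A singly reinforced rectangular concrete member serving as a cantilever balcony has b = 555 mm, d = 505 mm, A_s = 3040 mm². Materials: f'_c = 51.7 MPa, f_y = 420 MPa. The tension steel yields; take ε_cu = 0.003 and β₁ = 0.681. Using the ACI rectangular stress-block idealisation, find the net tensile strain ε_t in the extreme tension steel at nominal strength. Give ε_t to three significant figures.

a = A_s f_y/(0.85 f'_c b) = 52.35 mm.
β₁ = 0.681, so c = a/β₁ = 52.35/0.681 = 76.87 mm.
From the linear strain diagram with ε_cu = 0.003: ε_t = 0.003 (d − c)/c = 0.003 × (505 − 76.87)/76.87 = 0.0167.
Since ε_t ≥ 0.005, the section is tension-controlled.

ε_t ≈ 0.0167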